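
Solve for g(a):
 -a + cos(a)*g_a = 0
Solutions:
 g(a) = C1 + Integral(a/cos(a), a)


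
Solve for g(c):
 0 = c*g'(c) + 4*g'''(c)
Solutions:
 g(c) = C1 + Integral(C2*airyai(-2^(1/3)*c/2) + C3*airybi(-2^(1/3)*c/2), c)


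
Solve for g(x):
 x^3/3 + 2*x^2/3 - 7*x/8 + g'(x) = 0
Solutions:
 g(x) = C1 - x^4/12 - 2*x^3/9 + 7*x^2/16


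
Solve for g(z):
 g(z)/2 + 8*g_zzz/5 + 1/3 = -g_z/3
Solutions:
 g(z) = C1*exp(-10^(1/3)*z*(-(27 + sqrt(739))^(1/3) + 10^(1/3)/(27 + sqrt(739))^(1/3))/24)*sin(10^(1/3)*sqrt(3)*z*(10^(1/3)/(27 + sqrt(739))^(1/3) + (27 + sqrt(739))^(1/3))/24) + C2*exp(-10^(1/3)*z*(-(27 + sqrt(739))^(1/3) + 10^(1/3)/(27 + sqrt(739))^(1/3))/24)*cos(10^(1/3)*sqrt(3)*z*(10^(1/3)/(27 + sqrt(739))^(1/3) + (27 + sqrt(739))^(1/3))/24) + C3*exp(10^(1/3)*z*(-(27 + sqrt(739))^(1/3) + 10^(1/3)/(27 + sqrt(739))^(1/3))/12) - 2/3


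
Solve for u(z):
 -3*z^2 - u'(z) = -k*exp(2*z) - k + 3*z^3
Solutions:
 u(z) = C1 + k*z + k*exp(2*z)/2 - 3*z^4/4 - z^3


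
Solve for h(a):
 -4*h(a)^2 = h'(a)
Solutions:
 h(a) = 1/(C1 + 4*a)


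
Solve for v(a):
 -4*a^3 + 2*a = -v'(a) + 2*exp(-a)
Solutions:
 v(a) = C1 + a^4 - a^2 - 2*exp(-a)


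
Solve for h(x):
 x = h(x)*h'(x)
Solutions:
 h(x) = -sqrt(C1 + x^2)
 h(x) = sqrt(C1 + x^2)


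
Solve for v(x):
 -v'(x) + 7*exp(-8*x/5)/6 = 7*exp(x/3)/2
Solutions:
 v(x) = C1 - 21*exp(x/3)/2 - 35*exp(-8*x/5)/48


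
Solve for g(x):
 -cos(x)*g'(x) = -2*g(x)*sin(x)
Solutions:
 g(x) = C1/cos(x)^2


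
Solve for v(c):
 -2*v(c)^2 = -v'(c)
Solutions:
 v(c) = -1/(C1 + 2*c)


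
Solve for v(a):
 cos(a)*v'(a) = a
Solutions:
 v(a) = C1 + Integral(a/cos(a), a)


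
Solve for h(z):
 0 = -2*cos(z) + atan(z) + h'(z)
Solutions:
 h(z) = C1 - z*atan(z) + log(z^2 + 1)/2 + 2*sin(z)


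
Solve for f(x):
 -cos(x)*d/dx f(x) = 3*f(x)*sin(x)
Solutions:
 f(x) = C1*cos(x)^3


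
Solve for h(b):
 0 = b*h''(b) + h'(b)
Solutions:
 h(b) = C1 + C2*log(b)


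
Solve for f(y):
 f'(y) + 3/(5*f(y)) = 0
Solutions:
 f(y) = -sqrt(C1 - 30*y)/5
 f(y) = sqrt(C1 - 30*y)/5


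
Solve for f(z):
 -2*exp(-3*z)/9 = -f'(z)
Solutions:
 f(z) = C1 - 2*exp(-3*z)/27


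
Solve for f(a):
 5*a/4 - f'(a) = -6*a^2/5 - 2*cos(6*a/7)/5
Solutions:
 f(a) = C1 + 2*a^3/5 + 5*a^2/8 + 7*sin(6*a/7)/15


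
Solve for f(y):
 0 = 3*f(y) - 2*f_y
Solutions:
 f(y) = C1*exp(3*y/2)


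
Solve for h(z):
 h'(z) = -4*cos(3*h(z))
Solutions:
 h(z) = -asin((C1 + exp(24*z))/(C1 - exp(24*z)))/3 + pi/3
 h(z) = asin((C1 + exp(24*z))/(C1 - exp(24*z)))/3


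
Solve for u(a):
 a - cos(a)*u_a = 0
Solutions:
 u(a) = C1 + Integral(a/cos(a), a)


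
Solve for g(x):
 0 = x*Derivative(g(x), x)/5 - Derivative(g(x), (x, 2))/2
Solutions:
 g(x) = C1 + C2*erfi(sqrt(5)*x/5)


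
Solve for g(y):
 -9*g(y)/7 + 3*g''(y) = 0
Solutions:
 g(y) = C1*exp(-sqrt(21)*y/7) + C2*exp(sqrt(21)*y/7)


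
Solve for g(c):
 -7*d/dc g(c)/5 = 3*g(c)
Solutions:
 g(c) = C1*exp(-15*c/7)


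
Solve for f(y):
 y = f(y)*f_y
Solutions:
 f(y) = -sqrt(C1 + y^2)
 f(y) = sqrt(C1 + y^2)


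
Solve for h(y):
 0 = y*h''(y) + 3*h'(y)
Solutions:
 h(y) = C1 + C2/y^2


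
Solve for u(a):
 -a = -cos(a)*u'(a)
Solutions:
 u(a) = C1 + Integral(a/cos(a), a)


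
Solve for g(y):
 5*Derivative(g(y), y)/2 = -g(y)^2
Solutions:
 g(y) = 5/(C1 + 2*y)


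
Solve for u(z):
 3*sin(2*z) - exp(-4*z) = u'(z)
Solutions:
 u(z) = C1 - 3*cos(2*z)/2 + exp(-4*z)/4


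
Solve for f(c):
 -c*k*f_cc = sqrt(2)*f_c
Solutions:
 f(c) = C1 + c^(((re(k) - sqrt(2))*re(k) + im(k)^2)/(re(k)^2 + im(k)^2))*(C2*sin(sqrt(2)*log(c)*Abs(im(k))/(re(k)^2 + im(k)^2)) + C3*cos(sqrt(2)*log(c)*im(k)/(re(k)^2 + im(k)^2)))


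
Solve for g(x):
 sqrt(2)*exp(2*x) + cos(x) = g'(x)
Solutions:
 g(x) = C1 + sqrt(2)*exp(2*x)/2 + sin(x)


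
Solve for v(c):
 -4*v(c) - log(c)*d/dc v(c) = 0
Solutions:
 v(c) = C1*exp(-4*li(c))


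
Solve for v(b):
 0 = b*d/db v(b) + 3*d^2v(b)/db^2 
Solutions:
 v(b) = C1 + C2*erf(sqrt(6)*b/6)


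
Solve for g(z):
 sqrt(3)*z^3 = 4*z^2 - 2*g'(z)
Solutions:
 g(z) = C1 - sqrt(3)*z^4/8 + 2*z^3/3


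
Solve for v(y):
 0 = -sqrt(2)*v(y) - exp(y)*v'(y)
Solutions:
 v(y) = C1*exp(sqrt(2)*exp(-y))


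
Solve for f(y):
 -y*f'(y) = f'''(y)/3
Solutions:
 f(y) = C1 + Integral(C2*airyai(-3^(1/3)*y) + C3*airybi(-3^(1/3)*y), y)


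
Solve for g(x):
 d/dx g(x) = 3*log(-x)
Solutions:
 g(x) = C1 + 3*x*log(-x) - 3*x


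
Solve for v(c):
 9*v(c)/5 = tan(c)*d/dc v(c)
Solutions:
 v(c) = C1*sin(c)^(9/5)


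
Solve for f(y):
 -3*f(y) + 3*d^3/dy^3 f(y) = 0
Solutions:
 f(y) = C3*exp(y) + (C1*sin(sqrt(3)*y/2) + C2*cos(sqrt(3)*y/2))*exp(-y/2)


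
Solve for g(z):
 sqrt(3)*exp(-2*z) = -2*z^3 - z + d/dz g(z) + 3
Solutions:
 g(z) = C1 + z^4/2 + z^2/2 - 3*z - sqrt(3)*exp(-2*z)/2


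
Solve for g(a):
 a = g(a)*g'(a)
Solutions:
 g(a) = -sqrt(C1 + a^2)
 g(a) = sqrt(C1 + a^2)


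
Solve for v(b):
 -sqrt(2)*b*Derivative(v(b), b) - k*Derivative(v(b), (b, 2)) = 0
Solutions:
 v(b) = C1 + C2*sqrt(k)*erf(2^(3/4)*b*sqrt(1/k)/2)


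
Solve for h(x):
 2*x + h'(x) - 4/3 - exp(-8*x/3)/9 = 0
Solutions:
 h(x) = C1 - x^2 + 4*x/3 - exp(-8*x/3)/24


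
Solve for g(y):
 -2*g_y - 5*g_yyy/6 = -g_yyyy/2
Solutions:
 g(y) = C1 + C2*exp(y*(-(54*sqrt(854) + 1583)^(1/3) - 25/(54*sqrt(854) + 1583)^(1/3) + 10)/18)*sin(sqrt(3)*y*(-(54*sqrt(854) + 1583)^(1/3) + 25/(54*sqrt(854) + 1583)^(1/3))/18) + C3*exp(y*(-(54*sqrt(854) + 1583)^(1/3) - 25/(54*sqrt(854) + 1583)^(1/3) + 10)/18)*cos(sqrt(3)*y*(-(54*sqrt(854) + 1583)^(1/3) + 25/(54*sqrt(854) + 1583)^(1/3))/18) + C4*exp(y*(25/(54*sqrt(854) + 1583)^(1/3) + 5 + (54*sqrt(854) + 1583)^(1/3))/9)


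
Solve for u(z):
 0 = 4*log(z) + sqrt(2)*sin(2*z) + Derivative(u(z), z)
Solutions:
 u(z) = C1 - 4*z*log(z) + 4*z + sqrt(2)*cos(2*z)/2


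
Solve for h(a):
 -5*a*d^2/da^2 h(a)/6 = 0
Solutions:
 h(a) = C1 + C2*a


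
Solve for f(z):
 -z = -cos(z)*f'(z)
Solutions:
 f(z) = C1 + Integral(z/cos(z), z)


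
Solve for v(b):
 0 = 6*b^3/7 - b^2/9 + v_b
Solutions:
 v(b) = C1 - 3*b^4/14 + b^3/27


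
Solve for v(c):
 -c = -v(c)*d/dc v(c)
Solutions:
 v(c) = -sqrt(C1 + c^2)
 v(c) = sqrt(C1 + c^2)


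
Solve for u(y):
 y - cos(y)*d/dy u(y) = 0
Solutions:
 u(y) = C1 + Integral(y/cos(y), y)


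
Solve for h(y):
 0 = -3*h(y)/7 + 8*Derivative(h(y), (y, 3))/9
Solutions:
 h(y) = C3*exp(3*7^(2/3)*y/14) + (C1*sin(3*sqrt(3)*7^(2/3)*y/28) + C2*cos(3*sqrt(3)*7^(2/3)*y/28))*exp(-3*7^(2/3)*y/28)


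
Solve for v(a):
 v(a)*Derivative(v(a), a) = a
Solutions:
 v(a) = -sqrt(C1 + a^2)
 v(a) = sqrt(C1 + a^2)


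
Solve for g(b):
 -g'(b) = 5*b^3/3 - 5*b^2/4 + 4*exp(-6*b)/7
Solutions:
 g(b) = C1 - 5*b^4/12 + 5*b^3/12 + 2*exp(-6*b)/21


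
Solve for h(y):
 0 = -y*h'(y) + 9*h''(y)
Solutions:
 h(y) = C1 + C2*erfi(sqrt(2)*y/6)


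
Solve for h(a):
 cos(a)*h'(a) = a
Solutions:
 h(a) = C1 + Integral(a/cos(a), a)


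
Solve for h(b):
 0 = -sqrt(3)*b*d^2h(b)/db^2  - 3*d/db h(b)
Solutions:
 h(b) = C1 + C2*b^(1 - sqrt(3))


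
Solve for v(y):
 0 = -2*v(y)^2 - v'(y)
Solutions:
 v(y) = 1/(C1 + 2*y)


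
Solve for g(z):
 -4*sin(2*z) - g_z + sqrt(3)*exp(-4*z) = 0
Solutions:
 g(z) = C1 + 2*cos(2*z) - sqrt(3)*exp(-4*z)/4


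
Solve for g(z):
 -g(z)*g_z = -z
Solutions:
 g(z) = -sqrt(C1 + z^2)
 g(z) = sqrt(C1 + z^2)


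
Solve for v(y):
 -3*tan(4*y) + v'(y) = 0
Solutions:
 v(y) = C1 - 3*log(cos(4*y))/4


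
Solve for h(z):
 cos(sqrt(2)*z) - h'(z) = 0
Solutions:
 h(z) = C1 + sqrt(2)*sin(sqrt(2)*z)/2


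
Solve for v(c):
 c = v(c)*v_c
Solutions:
 v(c) = -sqrt(C1 + c^2)
 v(c) = sqrt(C1 + c^2)


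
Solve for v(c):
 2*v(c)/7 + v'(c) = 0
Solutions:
 v(c) = C1*exp(-2*c/7)


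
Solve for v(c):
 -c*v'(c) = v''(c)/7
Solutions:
 v(c) = C1 + C2*erf(sqrt(14)*c/2)


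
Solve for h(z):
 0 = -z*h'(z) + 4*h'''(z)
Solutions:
 h(z) = C1 + Integral(C2*airyai(2^(1/3)*z/2) + C3*airybi(2^(1/3)*z/2), z)


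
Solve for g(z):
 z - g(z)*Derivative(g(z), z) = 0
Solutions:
 g(z) = -sqrt(C1 + z^2)
 g(z) = sqrt(C1 + z^2)


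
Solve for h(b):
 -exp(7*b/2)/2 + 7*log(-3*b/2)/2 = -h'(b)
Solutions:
 h(b) = C1 - 7*b*log(-b)/2 + 7*b*(-log(3) + log(2) + 1)/2 + exp(7*b/2)/7


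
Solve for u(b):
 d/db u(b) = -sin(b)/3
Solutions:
 u(b) = C1 + cos(b)/3


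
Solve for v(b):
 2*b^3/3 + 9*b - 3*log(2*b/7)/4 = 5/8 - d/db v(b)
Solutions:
 v(b) = C1 - b^4/6 - 9*b^2/2 + 3*b*log(b)/4 - 3*b*log(7)/4 - b/8 + 3*b*log(2)/4


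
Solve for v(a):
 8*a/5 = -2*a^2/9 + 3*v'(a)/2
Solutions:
 v(a) = C1 + 4*a^3/81 + 8*a^2/15


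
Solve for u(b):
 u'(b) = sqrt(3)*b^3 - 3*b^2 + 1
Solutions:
 u(b) = C1 + sqrt(3)*b^4/4 - b^3 + b


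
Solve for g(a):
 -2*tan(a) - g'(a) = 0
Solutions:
 g(a) = C1 + 2*log(cos(a))


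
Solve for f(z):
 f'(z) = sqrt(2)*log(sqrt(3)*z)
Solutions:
 f(z) = C1 + sqrt(2)*z*log(z) - sqrt(2)*z + sqrt(2)*z*log(3)/2


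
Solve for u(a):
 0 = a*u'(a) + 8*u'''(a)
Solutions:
 u(a) = C1 + Integral(C2*airyai(-a/2) + C3*airybi(-a/2), a)


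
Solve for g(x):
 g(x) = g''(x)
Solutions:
 g(x) = C1*exp(-x) + C2*exp(x)


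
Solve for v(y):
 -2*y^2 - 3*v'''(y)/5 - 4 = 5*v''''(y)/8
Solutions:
 v(y) = C1 + C2*y + C3*y^2 + C4*exp(-24*y/25) - y^5/18 + 125*y^4/432 - 6005*y^3/2592


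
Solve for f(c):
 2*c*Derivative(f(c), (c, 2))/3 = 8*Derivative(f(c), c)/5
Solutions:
 f(c) = C1 + C2*c^(17/5)


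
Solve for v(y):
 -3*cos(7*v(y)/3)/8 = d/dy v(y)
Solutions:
 3*y/8 - 3*log(sin(7*v(y)/3) - 1)/14 + 3*log(sin(7*v(y)/3) + 1)/14 = C1


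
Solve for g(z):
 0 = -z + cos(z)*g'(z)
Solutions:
 g(z) = C1 + Integral(z/cos(z), z)


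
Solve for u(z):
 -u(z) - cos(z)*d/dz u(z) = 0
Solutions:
 u(z) = C1*sqrt(sin(z) - 1)/sqrt(sin(z) + 1)


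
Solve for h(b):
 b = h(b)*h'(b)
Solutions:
 h(b) = -sqrt(C1 + b^2)
 h(b) = sqrt(C1 + b^2)


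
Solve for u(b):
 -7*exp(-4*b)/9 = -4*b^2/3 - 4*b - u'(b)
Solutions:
 u(b) = C1 - 4*b^3/9 - 2*b^2 - 7*exp(-4*b)/36


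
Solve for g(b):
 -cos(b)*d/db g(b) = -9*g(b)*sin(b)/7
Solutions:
 g(b) = C1/cos(b)^(9/7)


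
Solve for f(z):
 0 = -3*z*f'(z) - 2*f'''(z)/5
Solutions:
 f(z) = C1 + Integral(C2*airyai(-15^(1/3)*2^(2/3)*z/2) + C3*airybi(-15^(1/3)*2^(2/3)*z/2), z)


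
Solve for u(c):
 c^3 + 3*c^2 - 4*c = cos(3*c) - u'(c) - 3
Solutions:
 u(c) = C1 - c^4/4 - c^3 + 2*c^2 - 3*c + sin(3*c)/3


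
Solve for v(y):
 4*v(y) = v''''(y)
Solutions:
 v(y) = C1*exp(-sqrt(2)*y) + C2*exp(sqrt(2)*y) + C3*sin(sqrt(2)*y) + C4*cos(sqrt(2)*y)


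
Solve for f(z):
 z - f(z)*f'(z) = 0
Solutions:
 f(z) = -sqrt(C1 + z^2)
 f(z) = sqrt(C1 + z^2)


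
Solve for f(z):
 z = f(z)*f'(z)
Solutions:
 f(z) = -sqrt(C1 + z^2)
 f(z) = sqrt(C1 + z^2)


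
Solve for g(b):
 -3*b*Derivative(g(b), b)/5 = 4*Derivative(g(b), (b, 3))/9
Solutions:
 g(b) = C1 + Integral(C2*airyai(-3*50^(1/3)*b/10) + C3*airybi(-3*50^(1/3)*b/10), b)


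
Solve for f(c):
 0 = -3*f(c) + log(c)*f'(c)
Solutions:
 f(c) = C1*exp(3*li(c))


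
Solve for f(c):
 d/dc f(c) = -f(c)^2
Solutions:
 f(c) = 1/(C1 + c)


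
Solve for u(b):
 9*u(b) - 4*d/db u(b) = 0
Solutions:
 u(b) = C1*exp(9*b/4)


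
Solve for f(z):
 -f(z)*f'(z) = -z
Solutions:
 f(z) = -sqrt(C1 + z^2)
 f(z) = sqrt(C1 + z^2)


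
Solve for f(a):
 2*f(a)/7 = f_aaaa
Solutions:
 f(a) = C1*exp(-2^(1/4)*7^(3/4)*a/7) + C2*exp(2^(1/4)*7^(3/4)*a/7) + C3*sin(2^(1/4)*7^(3/4)*a/7) + C4*cos(2^(1/4)*7^(3/4)*a/7)


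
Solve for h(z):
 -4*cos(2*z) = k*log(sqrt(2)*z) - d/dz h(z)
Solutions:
 h(z) = C1 + k*z*(log(z) - 1) + k*z*log(2)/2 + 2*sin(2*z)


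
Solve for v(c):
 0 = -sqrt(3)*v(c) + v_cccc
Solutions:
 v(c) = C1*exp(-3^(1/8)*c) + C2*exp(3^(1/8)*c) + C3*sin(3^(1/8)*c) + C4*cos(3^(1/8)*c)


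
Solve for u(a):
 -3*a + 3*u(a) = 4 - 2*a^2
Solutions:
 u(a) = -2*a^2/3 + a + 4/3


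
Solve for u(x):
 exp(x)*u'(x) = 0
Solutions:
 u(x) = C1


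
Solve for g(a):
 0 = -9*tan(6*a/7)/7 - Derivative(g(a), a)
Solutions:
 g(a) = C1 + 3*log(cos(6*a/7))/2


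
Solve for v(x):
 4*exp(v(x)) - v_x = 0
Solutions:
 v(x) = log(-1/(C1 + 4*x))


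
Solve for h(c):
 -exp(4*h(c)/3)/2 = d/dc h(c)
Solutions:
 h(c) = 3*log(-(1/(C1 + 2*c))^(1/4)) + 3*log(3)/4
 h(c) = 3*log(1/(C1 + 2*c))/4 + 3*log(3)/4
 h(c) = 3*log(-I*(1/(C1 + 2*c))^(1/4)) + 3*log(3)/4
 h(c) = 3*log(I*(1/(C1 + 2*c))^(1/4)) + 3*log(3)/4


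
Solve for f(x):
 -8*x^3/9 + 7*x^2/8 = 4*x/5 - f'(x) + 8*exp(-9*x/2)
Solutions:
 f(x) = C1 + 2*x^4/9 - 7*x^3/24 + 2*x^2/5 - 16*exp(-9*x/2)/9


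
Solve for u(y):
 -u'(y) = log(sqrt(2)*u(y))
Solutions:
 2*Integral(1/(2*log(_y) + log(2)), (_y, u(y))) = C1 - y


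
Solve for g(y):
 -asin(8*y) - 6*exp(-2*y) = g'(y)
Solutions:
 g(y) = C1 - y*asin(8*y) - sqrt(1 - 64*y^2)/8 + 3*exp(-2*y)


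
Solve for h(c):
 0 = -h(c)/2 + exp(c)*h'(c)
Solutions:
 h(c) = C1*exp(-exp(-c)/2)


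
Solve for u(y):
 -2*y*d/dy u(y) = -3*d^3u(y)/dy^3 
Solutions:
 u(y) = C1 + Integral(C2*airyai(2^(1/3)*3^(2/3)*y/3) + C3*airybi(2^(1/3)*3^(2/3)*y/3), y)


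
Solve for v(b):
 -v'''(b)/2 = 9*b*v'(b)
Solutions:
 v(b) = C1 + Integral(C2*airyai(-18^(1/3)*b) + C3*airybi(-18^(1/3)*b), b)


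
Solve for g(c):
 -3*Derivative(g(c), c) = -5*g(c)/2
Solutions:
 g(c) = C1*exp(5*c/6)


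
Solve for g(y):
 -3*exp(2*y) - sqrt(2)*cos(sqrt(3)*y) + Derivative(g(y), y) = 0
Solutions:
 g(y) = C1 + 3*exp(2*y)/2 + sqrt(6)*sin(sqrt(3)*y)/3


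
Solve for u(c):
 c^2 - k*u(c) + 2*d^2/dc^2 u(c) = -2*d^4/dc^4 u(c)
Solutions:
 u(c) = C1*exp(-sqrt(2)*c*sqrt(-sqrt(2*k + 1) - 1)/2) + C2*exp(sqrt(2)*c*sqrt(-sqrt(2*k + 1) - 1)/2) + C3*exp(-sqrt(2)*c*sqrt(sqrt(2*k + 1) - 1)/2) + C4*exp(sqrt(2)*c*sqrt(sqrt(2*k + 1) - 1)/2) + c^2/k + 4/k^2


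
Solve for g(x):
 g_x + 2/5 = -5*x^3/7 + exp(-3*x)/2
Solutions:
 g(x) = C1 - 5*x^4/28 - 2*x/5 - exp(-3*x)/6


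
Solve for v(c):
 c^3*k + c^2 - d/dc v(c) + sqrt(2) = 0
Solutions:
 v(c) = C1 + c^4*k/4 + c^3/3 + sqrt(2)*c


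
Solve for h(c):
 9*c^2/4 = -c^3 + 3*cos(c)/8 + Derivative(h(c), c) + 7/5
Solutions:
 h(c) = C1 + c^4/4 + 3*c^3/4 - 7*c/5 - 3*sin(c)/8


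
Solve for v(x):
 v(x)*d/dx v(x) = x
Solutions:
 v(x) = -sqrt(C1 + x^2)
 v(x) = sqrt(C1 + x^2)


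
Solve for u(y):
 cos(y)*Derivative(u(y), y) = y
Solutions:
 u(y) = C1 + Integral(y/cos(y), y)


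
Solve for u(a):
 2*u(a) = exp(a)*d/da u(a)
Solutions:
 u(a) = C1*exp(-2*exp(-a))


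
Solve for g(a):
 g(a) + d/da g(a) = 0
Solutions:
 g(a) = C1*exp(-a)


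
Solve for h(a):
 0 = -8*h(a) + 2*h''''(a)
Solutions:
 h(a) = C1*exp(-sqrt(2)*a) + C2*exp(sqrt(2)*a) + C3*sin(sqrt(2)*a) + C4*cos(sqrt(2)*a)


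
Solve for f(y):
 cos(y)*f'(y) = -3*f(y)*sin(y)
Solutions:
 f(y) = C1*cos(y)^3


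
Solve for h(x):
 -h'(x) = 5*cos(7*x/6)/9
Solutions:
 h(x) = C1 - 10*sin(7*x/6)/21


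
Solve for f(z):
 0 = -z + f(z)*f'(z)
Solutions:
 f(z) = -sqrt(C1 + z^2)
 f(z) = sqrt(C1 + z^2)


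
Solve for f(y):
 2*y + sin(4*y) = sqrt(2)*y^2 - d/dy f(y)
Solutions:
 f(y) = C1 + sqrt(2)*y^3/3 - y^2 + cos(4*y)/4


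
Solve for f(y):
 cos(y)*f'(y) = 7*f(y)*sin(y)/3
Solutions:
 f(y) = C1/cos(y)^(7/3)


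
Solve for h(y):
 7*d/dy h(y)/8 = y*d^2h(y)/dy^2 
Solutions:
 h(y) = C1 + C2*y^(15/8)


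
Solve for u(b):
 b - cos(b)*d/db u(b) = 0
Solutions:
 u(b) = C1 + Integral(b/cos(b), b)


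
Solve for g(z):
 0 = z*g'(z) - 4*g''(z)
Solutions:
 g(z) = C1 + C2*erfi(sqrt(2)*z/4)


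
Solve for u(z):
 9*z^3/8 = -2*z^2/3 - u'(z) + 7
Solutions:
 u(z) = C1 - 9*z^4/32 - 2*z^3/9 + 7*z


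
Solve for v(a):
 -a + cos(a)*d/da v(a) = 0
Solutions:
 v(a) = C1 + Integral(a/cos(a), a)


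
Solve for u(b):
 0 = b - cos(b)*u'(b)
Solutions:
 u(b) = C1 + Integral(b/cos(b), b)


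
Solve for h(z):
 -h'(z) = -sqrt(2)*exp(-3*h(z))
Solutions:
 h(z) = log(C1 + 3*sqrt(2)*z)/3
 h(z) = log((-3^(1/3) - 3^(5/6)*I)*(C1 + sqrt(2)*z)^(1/3)/2)
 h(z) = log((-3^(1/3) + 3^(5/6)*I)*(C1 + sqrt(2)*z)^(1/3)/2)


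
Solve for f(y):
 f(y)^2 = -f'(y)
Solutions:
 f(y) = 1/(C1 + y)


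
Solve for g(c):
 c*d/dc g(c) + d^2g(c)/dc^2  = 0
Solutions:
 g(c) = C1 + C2*erf(sqrt(2)*c/2)


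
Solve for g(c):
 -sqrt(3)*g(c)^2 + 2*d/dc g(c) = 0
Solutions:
 g(c) = -2/(C1 + sqrt(3)*c)


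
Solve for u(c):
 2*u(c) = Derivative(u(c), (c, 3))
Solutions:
 u(c) = C3*exp(2^(1/3)*c) + (C1*sin(2^(1/3)*sqrt(3)*c/2) + C2*cos(2^(1/3)*sqrt(3)*c/2))*exp(-2^(1/3)*c/2)


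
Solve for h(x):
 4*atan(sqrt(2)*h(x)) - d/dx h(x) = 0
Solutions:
 Integral(1/atan(sqrt(2)*_y), (_y, h(x))) = C1 + 4*x


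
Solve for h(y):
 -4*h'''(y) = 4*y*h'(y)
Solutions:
 h(y) = C1 + Integral(C2*airyai(-y) + C3*airybi(-y), y)


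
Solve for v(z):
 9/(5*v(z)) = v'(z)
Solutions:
 v(z) = -sqrt(C1 + 90*z)/5
 v(z) = sqrt(C1 + 90*z)/5


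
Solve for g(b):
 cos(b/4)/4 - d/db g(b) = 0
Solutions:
 g(b) = C1 + sin(b/4)


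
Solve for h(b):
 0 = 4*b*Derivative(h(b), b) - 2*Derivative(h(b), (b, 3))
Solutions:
 h(b) = C1 + Integral(C2*airyai(2^(1/3)*b) + C3*airybi(2^(1/3)*b), b)


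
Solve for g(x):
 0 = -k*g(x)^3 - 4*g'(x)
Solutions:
 g(x) = -sqrt(2)*sqrt(-1/(C1 - k*x))
 g(x) = sqrt(2)*sqrt(-1/(C1 - k*x))


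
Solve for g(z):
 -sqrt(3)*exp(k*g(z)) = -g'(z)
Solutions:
 g(z) = Piecewise((log(-1/(C1*k + sqrt(3)*k*z))/k, Ne(k, 0)), (nan, True))
 g(z) = Piecewise((C1 + sqrt(3)*z, Eq(k, 0)), (nan, True))


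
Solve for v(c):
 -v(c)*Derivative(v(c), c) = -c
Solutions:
 v(c) = -sqrt(C1 + c^2)
 v(c) = sqrt(C1 + c^2)


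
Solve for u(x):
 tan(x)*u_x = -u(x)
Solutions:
 u(x) = C1/sin(x)


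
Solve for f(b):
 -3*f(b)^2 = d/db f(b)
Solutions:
 f(b) = 1/(C1 + 3*b)


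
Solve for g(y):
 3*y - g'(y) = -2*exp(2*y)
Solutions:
 g(y) = C1 + 3*y^2/2 + exp(2*y)


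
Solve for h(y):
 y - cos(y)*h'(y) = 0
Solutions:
 h(y) = C1 + Integral(y/cos(y), y)


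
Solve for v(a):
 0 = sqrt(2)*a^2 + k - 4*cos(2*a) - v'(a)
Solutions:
 v(a) = C1 + sqrt(2)*a^3/3 + a*k - 2*sin(2*a)


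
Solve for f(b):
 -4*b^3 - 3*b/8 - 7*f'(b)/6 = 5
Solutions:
 f(b) = C1 - 6*b^4/7 - 9*b^2/56 - 30*b/7


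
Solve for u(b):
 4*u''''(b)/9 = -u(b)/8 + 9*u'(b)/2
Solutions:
 u(b) = (C1/sqrt(exp(2^(2/3)*b*sqrt(-6^(1/3)*(sqrt(4782873) + 2187)^(1/3) - 4*3^(2/3)/(sqrt(4782873) + 2187)^(1/3) + 108*3^(5/6)/sqrt(4*3^(1/3)/(sqrt(4782873) + 2187)^(1/3) + 2^(1/3)*(sqrt(4782873) + 2187)^(1/3)))/4)) + C2*sqrt(exp(2^(2/3)*b*sqrt(-6^(1/3)*(sqrt(4782873) + 2187)^(1/3) - 4*3^(2/3)/(sqrt(4782873) + 2187)^(1/3) + 108*3^(5/6)/sqrt(4*3^(1/3)/(sqrt(4782873) + 2187)^(1/3) + 2^(1/3)*(sqrt(4782873) + 2187)^(1/3)))/4)))*exp(2^(2/3)*3^(1/6)*b*sqrt(4*3^(1/3)/(sqrt(4782873) + 2187)^(1/3) + 2^(1/3)*(sqrt(4782873) + 2187)^(1/3))/8) + (C3*sin(2^(2/3)*b*sqrt(4*3^(2/3)/(sqrt(4782873) + 2187)^(1/3) + 6^(1/3)*(sqrt(4782873) + 2187)^(1/3) + 108*3^(5/6)/sqrt(4*3^(1/3)/(sqrt(4782873) + 2187)^(1/3) + 2^(1/3)*(sqrt(4782873) + 2187)^(1/3)))/8) + C4*cos(2^(2/3)*b*sqrt(4*3^(2/3)/(sqrt(4782873) + 2187)^(1/3) + 6^(1/3)*(sqrt(4782873) + 2187)^(1/3) + 108*3^(5/6)/sqrt(4*3^(1/3)/(sqrt(4782873) + 2187)^(1/3) + 2^(1/3)*(sqrt(4782873) + 2187)^(1/3)))/8))*exp(-2^(2/3)*3^(1/6)*b*sqrt(4*3^(1/3)/(sqrt(4782873) + 2187)^(1/3) + 2^(1/3)*(sqrt(4782873) + 2187)^(1/3))/8)


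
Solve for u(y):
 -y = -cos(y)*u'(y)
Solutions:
 u(y) = C1 + Integral(y/cos(y), y)


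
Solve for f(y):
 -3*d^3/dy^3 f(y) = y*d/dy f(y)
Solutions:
 f(y) = C1 + Integral(C2*airyai(-3^(2/3)*y/3) + C3*airybi(-3^(2/3)*y/3), y)


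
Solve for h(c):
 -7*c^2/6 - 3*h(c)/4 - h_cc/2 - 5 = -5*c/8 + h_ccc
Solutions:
 h(c) = C1*exp(c*(-2 + (9*sqrt(83) + 82)^(-1/3) + (9*sqrt(83) + 82)^(1/3))/12)*sin(sqrt(3)*c*(-(9*sqrt(83) + 82)^(1/3) + (9*sqrt(83) + 82)^(-1/3))/12) + C2*exp(c*(-2 + (9*sqrt(83) + 82)^(-1/3) + (9*sqrt(83) + 82)^(1/3))/12)*cos(sqrt(3)*c*(-(9*sqrt(83) + 82)^(1/3) + (9*sqrt(83) + 82)^(-1/3))/12) + C3*exp(-c*((9*sqrt(83) + 82)^(-1/3) + 1 + (9*sqrt(83) + 82)^(1/3))/6) - 14*c^2/9 + 5*c/6 - 124/27


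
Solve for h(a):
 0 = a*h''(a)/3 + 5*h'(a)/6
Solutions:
 h(a) = C1 + C2/a^(3/2)


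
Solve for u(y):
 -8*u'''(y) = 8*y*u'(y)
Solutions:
 u(y) = C1 + Integral(C2*airyai(-y) + C3*airybi(-y), y)


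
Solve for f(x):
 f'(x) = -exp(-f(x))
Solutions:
 f(x) = log(C1 - x)


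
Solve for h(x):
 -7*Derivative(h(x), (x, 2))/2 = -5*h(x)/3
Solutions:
 h(x) = C1*exp(-sqrt(210)*x/21) + C2*exp(sqrt(210)*x/21)


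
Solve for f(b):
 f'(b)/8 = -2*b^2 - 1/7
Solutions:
 f(b) = C1 - 16*b^3/3 - 8*b/7


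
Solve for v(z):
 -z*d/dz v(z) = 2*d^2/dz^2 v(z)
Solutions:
 v(z) = C1 + C2*erf(z/2)


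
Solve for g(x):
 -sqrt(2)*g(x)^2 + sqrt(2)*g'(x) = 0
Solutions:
 g(x) = -1/(C1 + x)


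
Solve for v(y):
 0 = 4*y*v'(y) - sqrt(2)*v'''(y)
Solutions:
 v(y) = C1 + Integral(C2*airyai(sqrt(2)*y) + C3*airybi(sqrt(2)*y), y)


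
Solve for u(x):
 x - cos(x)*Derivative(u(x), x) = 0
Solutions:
 u(x) = C1 + Integral(x/cos(x), x)


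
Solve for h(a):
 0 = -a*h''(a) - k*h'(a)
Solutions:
 h(a) = C1 + a^(1 - re(k))*(C2*sin(log(a)*Abs(im(k))) + C3*cos(log(a)*im(k)))


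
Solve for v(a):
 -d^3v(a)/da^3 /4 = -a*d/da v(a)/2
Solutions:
 v(a) = C1 + Integral(C2*airyai(2^(1/3)*a) + C3*airybi(2^(1/3)*a), a)


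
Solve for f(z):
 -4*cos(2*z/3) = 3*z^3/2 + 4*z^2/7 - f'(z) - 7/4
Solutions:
 f(z) = C1 + 3*z^4/8 + 4*z^3/21 - 7*z/4 + 6*sin(2*z/3)


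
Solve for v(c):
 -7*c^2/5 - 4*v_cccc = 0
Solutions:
 v(c) = C1 + C2*c + C3*c^2 + C4*c^3 - 7*c^6/7200


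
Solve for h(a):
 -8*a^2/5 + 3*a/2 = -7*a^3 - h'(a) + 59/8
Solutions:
 h(a) = C1 - 7*a^4/4 + 8*a^3/15 - 3*a^2/4 + 59*a/8


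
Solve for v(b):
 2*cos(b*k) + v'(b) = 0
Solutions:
 v(b) = C1 - 2*sin(b*k)/k


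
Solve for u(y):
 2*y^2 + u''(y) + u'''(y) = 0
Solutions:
 u(y) = C1 + C2*y + C3*exp(-y) - y^4/6 + 2*y^3/3 - 2*y^2


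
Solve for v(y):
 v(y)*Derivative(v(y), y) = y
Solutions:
 v(y) = -sqrt(C1 + y^2)
 v(y) = sqrt(C1 + y^2)


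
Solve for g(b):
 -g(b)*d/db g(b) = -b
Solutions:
 g(b) = -sqrt(C1 + b^2)
 g(b) = sqrt(C1 + b^2)


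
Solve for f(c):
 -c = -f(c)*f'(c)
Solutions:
 f(c) = -sqrt(C1 + c^2)
 f(c) = sqrt(C1 + c^2)


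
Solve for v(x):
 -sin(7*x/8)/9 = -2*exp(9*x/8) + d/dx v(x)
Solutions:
 v(x) = C1 + 16*exp(9*x/8)/9 + 8*cos(7*x/8)/63


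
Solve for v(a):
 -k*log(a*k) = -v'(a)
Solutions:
 v(a) = C1 + a*k*log(a*k) - a*k


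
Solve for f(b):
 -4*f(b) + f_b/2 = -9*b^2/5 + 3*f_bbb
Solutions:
 f(b) = C1*exp(b*((sqrt(5182)/4 + 18)^(-1/3) + 2*(sqrt(5182)/4 + 18)^(1/3))/12)*sin(sqrt(3)*b*(-2*(sqrt(5182)/4 + 18)^(1/3) + (sqrt(5182)/4 + 18)^(-1/3))/12) + C2*exp(b*((sqrt(5182)/4 + 18)^(-1/3) + 2*(sqrt(5182)/4 + 18)^(1/3))/12)*cos(sqrt(3)*b*(-2*(sqrt(5182)/4 + 18)^(1/3) + (sqrt(5182)/4 + 18)^(-1/3))/12) + C3*exp(-b*((sqrt(5182)/4 + 18)^(-1/3) + 2*(sqrt(5182)/4 + 18)^(1/3))/6) + 9*b^2/20 + 9*b/80 + 9/640


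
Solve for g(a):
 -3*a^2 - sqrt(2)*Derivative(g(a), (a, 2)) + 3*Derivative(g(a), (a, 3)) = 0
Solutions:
 g(a) = C1 + C2*a + C3*exp(sqrt(2)*a/3) - sqrt(2)*a^4/8 - 3*a^3/2 - 27*sqrt(2)*a^2/4


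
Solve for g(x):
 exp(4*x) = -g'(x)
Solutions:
 g(x) = C1 - exp(4*x)/4


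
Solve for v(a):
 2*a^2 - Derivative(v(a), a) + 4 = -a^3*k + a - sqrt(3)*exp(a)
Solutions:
 v(a) = C1 + a^4*k/4 + 2*a^3/3 - a^2/2 + 4*a + sqrt(3)*exp(a)


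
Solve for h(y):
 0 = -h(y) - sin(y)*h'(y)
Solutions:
 h(y) = C1*sqrt(cos(y) + 1)/sqrt(cos(y) - 1)


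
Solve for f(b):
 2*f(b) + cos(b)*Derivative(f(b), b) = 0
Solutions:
 f(b) = C1*(sin(b) - 1)/(sin(b) + 1)


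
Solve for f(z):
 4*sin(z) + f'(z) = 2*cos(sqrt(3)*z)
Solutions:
 f(z) = C1 + 2*sqrt(3)*sin(sqrt(3)*z)/3 + 4*cos(z)


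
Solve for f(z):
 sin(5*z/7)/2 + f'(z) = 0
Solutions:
 f(z) = C1 + 7*cos(5*z/7)/10


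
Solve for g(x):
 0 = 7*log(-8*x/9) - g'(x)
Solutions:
 g(x) = C1 + 7*x*log(-x) + 7*x*(-2*log(3) - 1 + 3*log(2))


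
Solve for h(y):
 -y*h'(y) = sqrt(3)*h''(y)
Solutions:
 h(y) = C1 + C2*erf(sqrt(2)*3^(3/4)*y/6)


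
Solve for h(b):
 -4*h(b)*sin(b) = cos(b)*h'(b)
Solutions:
 h(b) = C1*cos(b)^4


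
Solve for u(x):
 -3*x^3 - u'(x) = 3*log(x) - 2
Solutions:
 u(x) = C1 - 3*x^4/4 - 3*x*log(x) + 5*x


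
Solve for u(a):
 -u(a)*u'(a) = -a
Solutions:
 u(a) = -sqrt(C1 + a^2)
 u(a) = sqrt(C1 + a^2)


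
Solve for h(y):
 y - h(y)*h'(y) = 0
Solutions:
 h(y) = -sqrt(C1 + y^2)
 h(y) = sqrt(C1 + y^2)


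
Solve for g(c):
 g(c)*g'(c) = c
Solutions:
 g(c) = -sqrt(C1 + c^2)
 g(c) = sqrt(C1 + c^2)


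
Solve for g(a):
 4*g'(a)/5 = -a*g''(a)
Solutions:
 g(a) = C1 + C2*a^(1/5)


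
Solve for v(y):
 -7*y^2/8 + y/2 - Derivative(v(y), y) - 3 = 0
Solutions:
 v(y) = C1 - 7*y^3/24 + y^2/4 - 3*y


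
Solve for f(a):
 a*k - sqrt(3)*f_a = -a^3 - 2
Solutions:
 f(a) = C1 + sqrt(3)*a^4/12 + sqrt(3)*a^2*k/6 + 2*sqrt(3)*a/3


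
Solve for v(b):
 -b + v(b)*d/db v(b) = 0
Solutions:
 v(b) = -sqrt(C1 + b^2)
 v(b) = sqrt(C1 + b^2)


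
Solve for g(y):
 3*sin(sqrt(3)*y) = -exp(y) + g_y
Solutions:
 g(y) = C1 + exp(y) - sqrt(3)*cos(sqrt(3)*y)


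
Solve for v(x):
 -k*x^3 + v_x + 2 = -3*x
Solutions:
 v(x) = C1 + k*x^4/4 - 3*x^2/2 - 2*x


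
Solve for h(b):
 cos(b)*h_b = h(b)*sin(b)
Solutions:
 h(b) = C1/cos(b)


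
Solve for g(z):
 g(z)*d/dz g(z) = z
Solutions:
 g(z) = -sqrt(C1 + z^2)
 g(z) = sqrt(C1 + z^2)


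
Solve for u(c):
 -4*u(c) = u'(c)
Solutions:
 u(c) = C1*exp(-4*c)


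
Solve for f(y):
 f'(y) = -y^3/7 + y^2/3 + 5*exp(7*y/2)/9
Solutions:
 f(y) = C1 - y^4/28 + y^3/9 + 10*exp(7*y/2)/63


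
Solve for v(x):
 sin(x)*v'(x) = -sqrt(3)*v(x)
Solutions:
 v(x) = C1*(cos(x) + 1)^(sqrt(3)/2)/(cos(x) - 1)^(sqrt(3)/2)


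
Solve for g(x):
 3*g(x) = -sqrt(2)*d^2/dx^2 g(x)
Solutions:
 g(x) = C1*sin(2^(3/4)*sqrt(3)*x/2) + C2*cos(2^(3/4)*sqrt(3)*x/2)


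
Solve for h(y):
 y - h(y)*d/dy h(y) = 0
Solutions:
 h(y) = -sqrt(C1 + y^2)
 h(y) = sqrt(C1 + y^2)


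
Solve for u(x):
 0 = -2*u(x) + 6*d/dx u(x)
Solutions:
 u(x) = C1*exp(x/3)


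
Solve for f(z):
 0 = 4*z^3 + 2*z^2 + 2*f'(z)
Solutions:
 f(z) = C1 - z^4/2 - z^3/3


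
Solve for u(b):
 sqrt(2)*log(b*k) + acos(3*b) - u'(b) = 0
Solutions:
 u(b) = C1 + sqrt(2)*b*(log(b*k) - 1) + b*acos(3*b) - sqrt(1 - 9*b^2)/3


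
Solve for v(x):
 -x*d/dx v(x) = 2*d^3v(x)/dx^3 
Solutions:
 v(x) = C1 + Integral(C2*airyai(-2^(2/3)*x/2) + C3*airybi(-2^(2/3)*x/2), x)


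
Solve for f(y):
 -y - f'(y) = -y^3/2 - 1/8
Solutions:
 f(y) = C1 + y^4/8 - y^2/2 + y/8


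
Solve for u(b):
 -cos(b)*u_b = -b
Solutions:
 u(b) = C1 + Integral(b/cos(b), b)


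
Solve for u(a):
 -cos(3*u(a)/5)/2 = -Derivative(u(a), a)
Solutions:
 -a/2 - 5*log(sin(3*u(a)/5) - 1)/6 + 5*log(sin(3*u(a)/5) + 1)/6 = C1


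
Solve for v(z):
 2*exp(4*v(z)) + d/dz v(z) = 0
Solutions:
 v(z) = log(-I*(1/(C1 + 8*z))^(1/4))
 v(z) = log(I*(1/(C1 + 8*z))^(1/4))
 v(z) = log(-(1/(C1 + 8*z))^(1/4))
 v(z) = log(1/(C1 + 8*z))/4


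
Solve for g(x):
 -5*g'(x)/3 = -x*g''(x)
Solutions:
 g(x) = C1 + C2*x^(8/3)


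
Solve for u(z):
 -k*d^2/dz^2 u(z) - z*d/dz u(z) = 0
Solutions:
 u(z) = C1 + C2*sqrt(k)*erf(sqrt(2)*z*sqrt(1/k)/2)


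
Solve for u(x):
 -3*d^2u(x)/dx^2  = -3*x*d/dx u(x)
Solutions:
 u(x) = C1 + C2*erfi(sqrt(2)*x/2)


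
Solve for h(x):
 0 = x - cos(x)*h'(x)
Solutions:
 h(x) = C1 + Integral(x/cos(x), x)


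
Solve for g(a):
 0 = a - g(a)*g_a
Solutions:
 g(a) = -sqrt(C1 + a^2)
 g(a) = sqrt(C1 + a^2)


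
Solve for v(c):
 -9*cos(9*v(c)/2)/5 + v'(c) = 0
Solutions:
 -9*c/5 - log(sin(9*v(c)/2) - 1)/9 + log(sin(9*v(c)/2) + 1)/9 = C1


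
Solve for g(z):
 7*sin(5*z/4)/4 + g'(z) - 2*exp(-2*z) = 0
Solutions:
 g(z) = C1 + 7*cos(5*z/4)/5 - exp(-2*z)


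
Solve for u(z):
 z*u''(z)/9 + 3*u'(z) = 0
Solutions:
 u(z) = C1 + C2/z^26


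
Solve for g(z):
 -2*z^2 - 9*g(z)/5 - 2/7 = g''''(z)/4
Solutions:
 g(z) = -10*z^2/9 + (C1*sin(sqrt(3)*5^(3/4)*z/5) + C2*cos(sqrt(3)*5^(3/4)*z/5))*exp(-sqrt(3)*5^(3/4)*z/5) + (C3*sin(sqrt(3)*5^(3/4)*z/5) + C4*cos(sqrt(3)*5^(3/4)*z/5))*exp(sqrt(3)*5^(3/4)*z/5) - 10/63


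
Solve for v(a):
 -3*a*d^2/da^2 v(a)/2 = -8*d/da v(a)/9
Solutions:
 v(a) = C1 + C2*a^(43/27)


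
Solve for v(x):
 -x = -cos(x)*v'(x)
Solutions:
 v(x) = C1 + Integral(x/cos(x), x)


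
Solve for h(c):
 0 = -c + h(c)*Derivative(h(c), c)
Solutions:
 h(c) = -sqrt(C1 + c^2)
 h(c) = sqrt(C1 + c^2)


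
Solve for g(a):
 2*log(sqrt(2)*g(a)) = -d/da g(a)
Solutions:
 Integral(1/(2*log(_y) + log(2)), (_y, g(a))) = C1 - a


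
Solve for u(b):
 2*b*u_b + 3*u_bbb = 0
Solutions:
 u(b) = C1 + Integral(C2*airyai(-2^(1/3)*3^(2/3)*b/3) + C3*airybi(-2^(1/3)*3^(2/3)*b/3), b)


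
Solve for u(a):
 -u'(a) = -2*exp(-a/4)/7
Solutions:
 u(a) = C1 - 8*exp(-a/4)/7


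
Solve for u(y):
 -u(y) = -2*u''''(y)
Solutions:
 u(y) = C1*exp(-2^(3/4)*y/2) + C2*exp(2^(3/4)*y/2) + C3*sin(2^(3/4)*y/2) + C4*cos(2^(3/4)*y/2)


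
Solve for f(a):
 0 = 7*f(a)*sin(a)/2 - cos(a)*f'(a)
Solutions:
 f(a) = C1/cos(a)^(7/2)


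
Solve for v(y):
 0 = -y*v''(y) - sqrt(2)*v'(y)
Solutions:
 v(y) = C1 + C2*y^(1 - sqrt(2))


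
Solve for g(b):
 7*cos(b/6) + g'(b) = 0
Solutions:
 g(b) = C1 - 42*sin(b/6)


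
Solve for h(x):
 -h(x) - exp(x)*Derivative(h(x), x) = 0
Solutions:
 h(x) = C1*exp(exp(-x))


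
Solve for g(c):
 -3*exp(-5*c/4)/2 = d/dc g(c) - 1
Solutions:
 g(c) = C1 + c + 6*exp(-5*c/4)/5


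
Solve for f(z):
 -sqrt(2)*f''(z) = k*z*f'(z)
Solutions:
 f(z) = Piecewise((-2^(3/4)*sqrt(pi)*C1*erf(2^(1/4)*sqrt(k)*z/2)/(2*sqrt(k)) - C2, (k > 0) | (k < 0)), (-C1*z - C2, True))


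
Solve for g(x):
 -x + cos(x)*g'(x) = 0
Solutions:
 g(x) = C1 + Integral(x/cos(x), x)


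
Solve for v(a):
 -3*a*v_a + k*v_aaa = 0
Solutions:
 v(a) = C1 + Integral(C2*airyai(3^(1/3)*a*(1/k)^(1/3)) + C3*airybi(3^(1/3)*a*(1/k)^(1/3)), a)


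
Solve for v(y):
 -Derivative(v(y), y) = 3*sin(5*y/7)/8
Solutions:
 v(y) = C1 + 21*cos(5*y/7)/40


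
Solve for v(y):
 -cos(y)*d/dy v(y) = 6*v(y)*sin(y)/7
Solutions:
 v(y) = C1*cos(y)^(6/7)


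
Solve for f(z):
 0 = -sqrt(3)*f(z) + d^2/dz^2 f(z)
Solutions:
 f(z) = C1*exp(-3^(1/4)*z) + C2*exp(3^(1/4)*z)


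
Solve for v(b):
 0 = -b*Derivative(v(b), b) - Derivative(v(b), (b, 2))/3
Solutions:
 v(b) = C1 + C2*erf(sqrt(6)*b/2)


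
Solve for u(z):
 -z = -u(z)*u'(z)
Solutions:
 u(z) = -sqrt(C1 + z^2)
 u(z) = sqrt(C1 + z^2)


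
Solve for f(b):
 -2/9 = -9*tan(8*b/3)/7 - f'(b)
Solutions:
 f(b) = C1 + 2*b/9 + 27*log(cos(8*b/3))/56


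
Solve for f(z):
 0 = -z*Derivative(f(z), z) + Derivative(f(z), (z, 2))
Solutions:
 f(z) = C1 + C2*erfi(sqrt(2)*z/2)


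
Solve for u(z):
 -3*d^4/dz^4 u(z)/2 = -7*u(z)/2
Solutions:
 u(z) = C1*exp(-3^(3/4)*7^(1/4)*z/3) + C2*exp(3^(3/4)*7^(1/4)*z/3) + C3*sin(3^(3/4)*7^(1/4)*z/3) + C4*cos(3^(3/4)*7^(1/4)*z/3)


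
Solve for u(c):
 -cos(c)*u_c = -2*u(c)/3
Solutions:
 u(c) = C1*(sin(c) + 1)^(1/3)/(sin(c) - 1)^(1/3)


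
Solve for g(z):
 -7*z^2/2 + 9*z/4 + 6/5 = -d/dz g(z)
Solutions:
 g(z) = C1 + 7*z^3/6 - 9*z^2/8 - 6*z/5


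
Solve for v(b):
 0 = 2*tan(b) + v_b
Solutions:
 v(b) = C1 + 2*log(cos(b))


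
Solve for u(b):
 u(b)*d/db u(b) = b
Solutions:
 u(b) = -sqrt(C1 + b^2)
 u(b) = sqrt(C1 + b^2)


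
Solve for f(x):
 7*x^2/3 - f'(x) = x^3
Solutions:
 f(x) = C1 - x^4/4 + 7*x^3/9


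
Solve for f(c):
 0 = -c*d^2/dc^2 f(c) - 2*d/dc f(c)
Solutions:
 f(c) = C1 + C2/c


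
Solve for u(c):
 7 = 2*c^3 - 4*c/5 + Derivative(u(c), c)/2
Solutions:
 u(c) = C1 - c^4 + 4*c^2/5 + 14*c


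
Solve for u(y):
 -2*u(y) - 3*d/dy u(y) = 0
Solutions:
 u(y) = C1*exp(-2*y/3)


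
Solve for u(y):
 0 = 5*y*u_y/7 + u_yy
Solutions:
 u(y) = C1 + C2*erf(sqrt(70)*y/14)


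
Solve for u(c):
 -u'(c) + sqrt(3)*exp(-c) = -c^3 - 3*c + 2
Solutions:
 u(c) = C1 + c^4/4 + 3*c^2/2 - 2*c - sqrt(3)*exp(-c)


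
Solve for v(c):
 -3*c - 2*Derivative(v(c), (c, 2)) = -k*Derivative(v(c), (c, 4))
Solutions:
 v(c) = C1 + C2*c + C3*exp(-sqrt(2)*c*sqrt(1/k)) + C4*exp(sqrt(2)*c*sqrt(1/k)) - c^3/4


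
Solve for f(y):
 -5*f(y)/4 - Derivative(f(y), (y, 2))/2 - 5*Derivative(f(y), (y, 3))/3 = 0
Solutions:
 f(y) = C1*exp(y*(-2 + (5*sqrt(5655) + 376)^(-1/3) + (5*sqrt(5655) + 376)^(1/3))/20)*sin(sqrt(3)*y*(-(5*sqrt(5655) + 376)^(1/3) + (5*sqrt(5655) + 376)^(-1/3))/20) + C2*exp(y*(-2 + (5*sqrt(5655) + 376)^(-1/3) + (5*sqrt(5655) + 376)^(1/3))/20)*cos(sqrt(3)*y*(-(5*sqrt(5655) + 376)^(1/3) + (5*sqrt(5655) + 376)^(-1/3))/20) + C3*exp(-y*((5*sqrt(5655) + 376)^(-1/3) + 1 + (5*sqrt(5655) + 376)^(1/3))/10)


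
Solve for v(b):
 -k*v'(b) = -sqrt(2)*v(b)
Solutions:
 v(b) = C1*exp(sqrt(2)*b/k)


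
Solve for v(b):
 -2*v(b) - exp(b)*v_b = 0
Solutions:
 v(b) = C1*exp(2*exp(-b))


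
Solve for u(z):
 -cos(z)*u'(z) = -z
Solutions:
 u(z) = C1 + Integral(z/cos(z), z)


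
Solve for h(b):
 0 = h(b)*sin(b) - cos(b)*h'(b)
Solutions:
 h(b) = C1/cos(b)


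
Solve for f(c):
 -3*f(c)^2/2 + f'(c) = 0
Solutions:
 f(c) = -2/(C1 + 3*c)


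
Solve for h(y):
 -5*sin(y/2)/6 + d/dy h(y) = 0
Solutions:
 h(y) = C1 - 5*cos(y/2)/3


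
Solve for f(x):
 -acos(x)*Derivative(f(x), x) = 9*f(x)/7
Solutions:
 f(x) = C1*exp(-9*Integral(1/acos(x), x)/7)


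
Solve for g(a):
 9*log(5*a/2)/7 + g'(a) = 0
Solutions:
 g(a) = C1 - 9*a*log(a)/7 - 9*a*log(5)/7 + 9*a*log(2)/7 + 9*a/7


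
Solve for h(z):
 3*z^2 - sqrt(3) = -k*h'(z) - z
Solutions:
 h(z) = C1 - z^3/k - z^2/(2*k) + sqrt(3)*z/k


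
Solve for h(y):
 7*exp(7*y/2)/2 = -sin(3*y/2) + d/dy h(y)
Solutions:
 h(y) = C1 + exp(7*y/2) - 2*cos(3*y/2)/3


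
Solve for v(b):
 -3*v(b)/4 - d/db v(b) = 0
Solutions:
 v(b) = C1*exp(-3*b/4)


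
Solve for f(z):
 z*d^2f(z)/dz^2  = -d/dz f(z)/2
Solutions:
 f(z) = C1 + C2*sqrt(z)


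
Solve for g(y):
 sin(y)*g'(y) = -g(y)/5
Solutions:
 g(y) = C1*(cos(y) + 1)^(1/10)/(cos(y) - 1)^(1/10)


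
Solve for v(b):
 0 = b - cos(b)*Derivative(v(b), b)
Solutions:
 v(b) = C1 + Integral(b/cos(b), b)


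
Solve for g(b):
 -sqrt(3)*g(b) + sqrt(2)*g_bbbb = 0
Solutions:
 g(b) = C1*exp(-2^(7/8)*3^(1/8)*b/2) + C2*exp(2^(7/8)*3^(1/8)*b/2) + C3*sin(2^(7/8)*3^(1/8)*b/2) + C4*cos(2^(7/8)*3^(1/8)*b/2)


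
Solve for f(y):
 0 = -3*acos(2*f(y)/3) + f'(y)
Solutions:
 Integral(1/acos(2*_y/3), (_y, f(y))) = C1 + 3*y


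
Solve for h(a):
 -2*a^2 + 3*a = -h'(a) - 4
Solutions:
 h(a) = C1 + 2*a^3/3 - 3*a^2/2 - 4*a


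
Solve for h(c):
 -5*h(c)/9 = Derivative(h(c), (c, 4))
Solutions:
 h(c) = (C1*sin(5^(1/4)*sqrt(6)*c/6) + C2*cos(5^(1/4)*sqrt(6)*c/6))*exp(-5^(1/4)*sqrt(6)*c/6) + (C3*sin(5^(1/4)*sqrt(6)*c/6) + C4*cos(5^(1/4)*sqrt(6)*c/6))*exp(5^(1/4)*sqrt(6)*c/6)


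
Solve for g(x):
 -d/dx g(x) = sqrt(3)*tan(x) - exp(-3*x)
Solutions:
 g(x) = C1 - sqrt(3)*log(tan(x)^2 + 1)/2 - exp(-3*x)/3


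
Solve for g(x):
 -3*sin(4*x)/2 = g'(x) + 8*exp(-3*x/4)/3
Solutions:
 g(x) = C1 + 3*cos(4*x)/8 + 32*exp(-3*x/4)/9


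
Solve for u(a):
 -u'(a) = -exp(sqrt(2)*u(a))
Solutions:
 u(a) = sqrt(2)*(2*log(-1/(C1 + a)) - log(2))/4


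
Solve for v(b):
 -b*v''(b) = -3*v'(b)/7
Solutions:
 v(b) = C1 + C2*b^(10/7)


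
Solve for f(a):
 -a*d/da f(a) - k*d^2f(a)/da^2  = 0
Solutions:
 f(a) = C1 + C2*sqrt(k)*erf(sqrt(2)*a*sqrt(1/k)/2)


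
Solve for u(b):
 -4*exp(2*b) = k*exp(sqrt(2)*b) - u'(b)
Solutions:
 u(b) = C1 + sqrt(2)*k*exp(sqrt(2)*b)/2 + 2*exp(2*b)


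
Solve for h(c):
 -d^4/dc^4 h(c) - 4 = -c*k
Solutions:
 h(c) = C1 + C2*c + C3*c^2 + C4*c^3 + c^5*k/120 - c^4/6


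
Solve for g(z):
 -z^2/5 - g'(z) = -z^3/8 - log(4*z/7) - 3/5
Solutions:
 g(z) = C1 + z^4/32 - z^3/15 + z*log(z) + z*log(4/7) - 2*z/5


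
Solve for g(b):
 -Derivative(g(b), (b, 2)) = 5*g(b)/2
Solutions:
 g(b) = C1*sin(sqrt(10)*b/2) + C2*cos(sqrt(10)*b/2)


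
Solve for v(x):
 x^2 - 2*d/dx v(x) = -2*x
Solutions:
 v(x) = C1 + x^3/6 + x^2/2


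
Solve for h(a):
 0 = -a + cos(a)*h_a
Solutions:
 h(a) = C1 + Integral(a/cos(a), a)


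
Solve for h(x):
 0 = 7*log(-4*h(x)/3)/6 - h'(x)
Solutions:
 -6*Integral(1/(log(-_y) - log(3) + 2*log(2)), (_y, h(x)))/7 = C1 - x


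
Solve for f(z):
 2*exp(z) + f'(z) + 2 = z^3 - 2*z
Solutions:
 f(z) = C1 + z^4/4 - z^2 - 2*z - 2*exp(z)


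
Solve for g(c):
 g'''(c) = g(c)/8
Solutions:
 g(c) = C3*exp(c/2) + (C1*sin(sqrt(3)*c/4) + C2*cos(sqrt(3)*c/4))*exp(-c/4)


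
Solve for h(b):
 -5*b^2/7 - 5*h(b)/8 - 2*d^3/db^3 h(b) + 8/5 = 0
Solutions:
 h(b) = C3*exp(-2^(2/3)*5^(1/3)*b/4) - 8*b^2/7 + (C1*sin(2^(2/3)*sqrt(3)*5^(1/3)*b/8) + C2*cos(2^(2/3)*sqrt(3)*5^(1/3)*b/8))*exp(2^(2/3)*5^(1/3)*b/8) + 64/25


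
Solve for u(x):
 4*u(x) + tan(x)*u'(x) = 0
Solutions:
 u(x) = C1/sin(x)^4


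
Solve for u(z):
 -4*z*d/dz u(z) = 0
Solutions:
 u(z) = C1


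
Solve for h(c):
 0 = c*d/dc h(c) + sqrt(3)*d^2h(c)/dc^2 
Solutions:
 h(c) = C1 + C2*erf(sqrt(2)*3^(3/4)*c/6)


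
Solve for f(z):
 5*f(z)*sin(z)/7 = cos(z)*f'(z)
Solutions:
 f(z) = C1/cos(z)^(5/7)


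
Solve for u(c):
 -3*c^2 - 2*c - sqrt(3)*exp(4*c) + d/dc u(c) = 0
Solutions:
 u(c) = C1 + c^3 + c^2 + sqrt(3)*exp(4*c)/4


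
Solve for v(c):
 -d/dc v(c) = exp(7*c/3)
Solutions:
 v(c) = C1 - 3*exp(7*c/3)/7


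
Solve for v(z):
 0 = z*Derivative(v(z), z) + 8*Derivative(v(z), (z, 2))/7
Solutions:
 v(z) = C1 + C2*erf(sqrt(7)*z/4)


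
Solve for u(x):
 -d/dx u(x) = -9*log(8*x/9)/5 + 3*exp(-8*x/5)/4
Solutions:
 u(x) = C1 + 9*x*log(x)/5 + 9*x*(-2*log(3) - 1 + 3*log(2))/5 + 15*exp(-8*x/5)/32


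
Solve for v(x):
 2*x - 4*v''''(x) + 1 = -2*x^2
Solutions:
 v(x) = C1 + C2*x + C3*x^2 + C4*x^3 + x^6/720 + x^5/240 + x^4/96


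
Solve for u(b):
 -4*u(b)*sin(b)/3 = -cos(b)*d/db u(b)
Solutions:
 u(b) = C1/cos(b)^(4/3)


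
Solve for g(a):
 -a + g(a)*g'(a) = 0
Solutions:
 g(a) = -sqrt(C1 + a^2)
 g(a) = sqrt(C1 + a^2)


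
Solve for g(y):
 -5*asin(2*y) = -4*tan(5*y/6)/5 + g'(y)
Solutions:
 g(y) = C1 - 5*y*asin(2*y) - 5*sqrt(1 - 4*y^2)/2 - 24*log(cos(5*y/6))/25


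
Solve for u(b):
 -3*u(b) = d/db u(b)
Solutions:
 u(b) = C1*exp(-3*b)


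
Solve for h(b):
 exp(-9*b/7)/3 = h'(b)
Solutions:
 h(b) = C1 - 7*exp(-9*b/7)/27


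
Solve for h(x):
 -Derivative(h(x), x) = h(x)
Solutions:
 h(x) = C1*exp(-x)


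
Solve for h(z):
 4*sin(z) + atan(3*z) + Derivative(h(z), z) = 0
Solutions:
 h(z) = C1 - z*atan(3*z) + log(9*z^2 + 1)/6 + 4*cos(z)


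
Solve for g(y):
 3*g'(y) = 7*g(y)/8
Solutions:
 g(y) = C1*exp(7*y/24)


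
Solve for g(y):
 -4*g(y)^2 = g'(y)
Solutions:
 g(y) = 1/(C1 + 4*y)


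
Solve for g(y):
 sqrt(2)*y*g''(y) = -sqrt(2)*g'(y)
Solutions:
 g(y) = C1 + C2*log(y)


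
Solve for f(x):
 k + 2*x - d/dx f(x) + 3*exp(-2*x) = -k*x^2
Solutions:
 f(x) = C1 + k*x^3/3 + k*x + x^2 - 3*exp(-2*x)/2


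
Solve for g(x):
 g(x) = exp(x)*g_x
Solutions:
 g(x) = C1*exp(-exp(-x))


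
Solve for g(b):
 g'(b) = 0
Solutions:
 g(b) = C1
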